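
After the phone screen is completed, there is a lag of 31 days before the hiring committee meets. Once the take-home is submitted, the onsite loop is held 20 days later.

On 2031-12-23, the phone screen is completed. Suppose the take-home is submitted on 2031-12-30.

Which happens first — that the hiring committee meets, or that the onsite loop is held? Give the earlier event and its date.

The onsite loop is held — 2032-01-19

The phone screen is completed: Dec 23, 2031.
The hiring committee meets: Dec 23, 2031 + 31 days = Jan 23, 2032.
The take-home is submitted: Dec 30, 2031.
The onsite loop is held: Dec 30, 2031 + 20 days = Jan 19, 2032.
Comparing: the hiring committee meets on Jan 23, 2032 vs the onsite loop is held on Jan 19, 2032. Earlier: the onsite loop is held.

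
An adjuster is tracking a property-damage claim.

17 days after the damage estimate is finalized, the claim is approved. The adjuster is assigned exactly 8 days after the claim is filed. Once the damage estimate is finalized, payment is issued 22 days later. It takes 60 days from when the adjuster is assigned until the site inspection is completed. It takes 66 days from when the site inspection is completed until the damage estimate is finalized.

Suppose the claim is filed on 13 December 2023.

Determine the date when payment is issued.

17 May 2024

The claim is filed: Dec 13, 2023.
The adjuster is assigned: Dec 13, 2023 + 8 days = Dec 21, 2023.
The site inspection is completed: Dec 21, 2023 + 60 days = Feb 19, 2024.
The damage estimate is finalized: Feb 19, 2024 + 66 days = Apr 25, 2024.
Payment is issued: Apr 25, 2024 + 22 days = May 17, 2024.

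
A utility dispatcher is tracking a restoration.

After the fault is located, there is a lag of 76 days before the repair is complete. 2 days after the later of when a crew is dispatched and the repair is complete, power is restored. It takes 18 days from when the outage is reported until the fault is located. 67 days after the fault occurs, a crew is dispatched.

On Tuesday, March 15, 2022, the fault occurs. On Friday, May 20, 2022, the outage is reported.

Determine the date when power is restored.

The fault occurs: Mar 15, 2022.
A crew is dispatched: Mar 15, 2022 + 67 days = May 21, 2022.
The outage is reported: May 20, 2022.
The fault is located: May 20, 2022 + 18 days = Jun 7, 2022.
The repair is complete: Jun 7, 2022 + 76 days = Aug 22, 2022.
Both prerequisites met — a crew is dispatched (May 21, 2022), the repair is complete (Aug 22, 2022); the later is Aug 22, 2022.
Power is restored: Aug 22, 2022 + 2 days = Aug 24, 2022.

Wednesday, August 24, 2022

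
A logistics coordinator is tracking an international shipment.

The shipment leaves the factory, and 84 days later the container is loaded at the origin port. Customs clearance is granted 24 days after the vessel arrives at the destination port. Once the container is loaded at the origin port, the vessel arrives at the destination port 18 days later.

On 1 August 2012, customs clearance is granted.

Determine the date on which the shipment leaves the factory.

Customs clearance is granted: Aug 1, 2012.
The vessel arrives at the destination port: Aug 1, 2012 − 24 days = Jul 8, 2012.
The container is loaded at the origin port: Jul 8, 2012 − 18 days = Jun 20, 2012.
The shipment leaves the factory: Jun 20, 2012 − 84 days = Mar 28, 2012.

28 March 2012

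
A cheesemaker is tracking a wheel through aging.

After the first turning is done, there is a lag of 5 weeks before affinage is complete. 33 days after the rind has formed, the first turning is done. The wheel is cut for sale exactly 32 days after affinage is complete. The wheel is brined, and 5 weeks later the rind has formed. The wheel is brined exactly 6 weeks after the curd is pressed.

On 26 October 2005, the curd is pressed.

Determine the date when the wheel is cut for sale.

The curd is pressed: Oct 26, 2005.
The wheel is brined: Oct 26, 2005 + 6 weeks = Dec 7, 2005.
The rind has formed: Dec 7, 2005 + 5 weeks = Jan 11, 2006.
The first turning is done: Jan 11, 2006 + 33 days = Feb 13, 2006.
Affinage is complete: Feb 13, 2006 + 5 weeks = Mar 20, 2006.
The wheel is cut for sale: Mar 20, 2006 + 32 days = Apr 21, 2006.

21 April 2006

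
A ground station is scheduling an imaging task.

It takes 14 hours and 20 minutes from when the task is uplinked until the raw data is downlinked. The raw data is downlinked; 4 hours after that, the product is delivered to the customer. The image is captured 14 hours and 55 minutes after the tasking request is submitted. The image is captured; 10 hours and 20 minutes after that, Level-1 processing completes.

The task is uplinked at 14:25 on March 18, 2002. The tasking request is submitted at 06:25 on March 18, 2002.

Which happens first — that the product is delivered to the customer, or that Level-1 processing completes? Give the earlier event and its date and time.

The task is uplinked: 14:25 Mar 18, 2002.
The raw data is downlinked: 14:25 Mar 18, 2002 + 14h20m = 04:45 Mar 19, 2002.
The product is delivered to the customer: 04:45 Mar 19, 2002 + 4h = 08:45 Mar 19, 2002.
The tasking request is submitted: 06:25 Mar 18, 2002.
The image is captured: 06:25 Mar 18, 2002 + 14h55m = 21:20 Mar 18, 2002.
Level-1 processing completes: 21:20 Mar 18, 2002 + 10h20m = 07:40 Mar 19, 2002.
Comparing: the product is delivered to the customer at 08:45 Mar 19, 2002 vs Level-1 processing completes at 07:40 Mar 19, 2002. Earlier: Level-1 processing completes.

Level-1 processing completes — 07:40 on March 19, 2002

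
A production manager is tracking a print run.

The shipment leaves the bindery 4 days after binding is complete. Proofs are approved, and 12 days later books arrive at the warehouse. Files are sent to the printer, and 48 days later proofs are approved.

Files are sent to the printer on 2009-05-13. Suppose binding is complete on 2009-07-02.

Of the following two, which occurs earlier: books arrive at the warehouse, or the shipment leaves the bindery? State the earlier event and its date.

Files are sent to the printer: May 13, 2009.
Proofs are approved: May 13, 2009 + 48 days = Jun 30, 2009.
Books arrive at the warehouse: Jun 30, 2009 + 12 days = Jul 12, 2009.
Binding is complete: Jul 2, 2009.
The shipment leaves the bindery: Jul 2, 2009 + 4 days = Jul 6, 2009.
Comparing: books arrive at the warehouse on Jul 12, 2009 vs the shipment leaves the bindery on Jul 6, 2009. Earlier: the shipment leaves the bindery.

The shipment leaves the bindery — 2009-07-06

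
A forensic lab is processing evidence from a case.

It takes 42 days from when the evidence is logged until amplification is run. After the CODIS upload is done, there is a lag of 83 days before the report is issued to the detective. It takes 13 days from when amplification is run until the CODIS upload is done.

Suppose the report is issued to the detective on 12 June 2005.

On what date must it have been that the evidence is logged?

25 January 2005

The report is issued to the detective: Jun 12, 2005.
The CODIS upload is done: Jun 12, 2005 − 83 days = Mar 21, 2005.
Amplification is run: Mar 21, 2005 − 13 days = Mar 8, 2005.
The evidence is logged: Mar 8, 2005 − 42 days = Jan 25, 2005.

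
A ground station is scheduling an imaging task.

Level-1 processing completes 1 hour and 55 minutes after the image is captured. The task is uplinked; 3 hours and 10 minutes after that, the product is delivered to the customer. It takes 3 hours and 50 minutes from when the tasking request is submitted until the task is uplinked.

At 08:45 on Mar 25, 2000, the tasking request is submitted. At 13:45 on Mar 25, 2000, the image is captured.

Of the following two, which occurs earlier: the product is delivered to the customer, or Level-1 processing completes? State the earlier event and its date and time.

Level-1 processing completes — 15:40 on Mar 25, 2000

The tasking request is submitted: 08:45 Mar 25, 2000.
The task is uplinked: 08:45 Mar 25, 2000 + 3h50m = 12:35 Mar 25, 2000.
The product is delivered to the customer: 12:35 Mar 25, 2000 + 3h10m = 15:45 Mar 25, 2000.
The image is captured: 13:45 Mar 25, 2000.
Level-1 processing completes: 13:45 Mar 25, 2000 + 1h55m = 15:40 Mar 25, 2000.
Comparing: the product is delivered to the customer at 15:45 Mar 25, 2000 vs Level-1 processing completes at 15:40 Mar 25, 2000. Earlier: Level-1 processing completes.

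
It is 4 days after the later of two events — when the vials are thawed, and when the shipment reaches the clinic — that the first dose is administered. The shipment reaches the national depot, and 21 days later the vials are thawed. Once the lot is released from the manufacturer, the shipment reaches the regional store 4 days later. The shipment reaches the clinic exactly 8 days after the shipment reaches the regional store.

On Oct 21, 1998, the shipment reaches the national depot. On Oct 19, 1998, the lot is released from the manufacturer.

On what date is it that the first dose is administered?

The shipment reaches the national depot: Oct 21, 1998.
The vials are thawed: Oct 21, 1998 + 21 days = Nov 11, 1998.
The lot is released from the manufacturer: Oct 19, 1998.
The shipment reaches the regional store: Oct 19, 1998 + 4 days = Oct 23, 1998.
The shipment reaches the clinic: Oct 23, 1998 + 8 days = Oct 31, 1998.
Both prerequisites met — the vials are thawed (Nov 11, 1998), the shipment reaches the clinic (Oct 31, 1998); the later is Nov 11, 1998.
The first dose is administered: Nov 11, 1998 + 4 days = Nov 15, 1998.

Nov 15, 1998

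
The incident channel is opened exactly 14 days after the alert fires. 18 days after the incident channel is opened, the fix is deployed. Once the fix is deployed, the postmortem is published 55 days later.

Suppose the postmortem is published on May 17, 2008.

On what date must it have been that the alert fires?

The postmortem is published: May 17, 2008.
The fix is deployed: May 17, 2008 − 55 days = Mar 23, 2008.
The incident channel is opened: Mar 23, 2008 − 18 days = Mar 5, 2008.
The alert fires: Mar 5, 2008 − 14 days = Feb 20, 2008.

Feb 20, 2008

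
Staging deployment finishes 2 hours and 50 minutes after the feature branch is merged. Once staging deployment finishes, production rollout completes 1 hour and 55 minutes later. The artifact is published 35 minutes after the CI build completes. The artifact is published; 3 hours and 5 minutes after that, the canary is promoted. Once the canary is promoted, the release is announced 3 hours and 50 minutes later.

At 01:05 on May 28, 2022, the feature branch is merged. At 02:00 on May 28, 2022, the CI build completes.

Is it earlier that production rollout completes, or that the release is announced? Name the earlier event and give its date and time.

The feature branch is merged: 01:05 May 28, 2022.
Staging deployment finishes: 01:05 May 28, 2022 + 2h50m = 03:55 May 28, 2022.
Production rollout completes: 03:55 May 28, 2022 + 1h55m = 05:50 May 28, 2022.
The CI build completes: 02:00 May 28, 2022.
The artifact is published: 02:00 May 28, 2022 + 35m = 02:35 May 28, 2022.
The canary is promoted: 02:35 May 28, 2022 + 3h05m = 05:40 May 28, 2022.
The release is announced: 05:40 May 28, 2022 + 3h50m = 09:30 May 28, 2022.
Comparing: production rollout completes at 05:50 May 28, 2022 vs the release is announced at 09:30 May 28, 2022. Earlier: production rollout completes.

Production rollout completes — 05:50 on May 28, 2022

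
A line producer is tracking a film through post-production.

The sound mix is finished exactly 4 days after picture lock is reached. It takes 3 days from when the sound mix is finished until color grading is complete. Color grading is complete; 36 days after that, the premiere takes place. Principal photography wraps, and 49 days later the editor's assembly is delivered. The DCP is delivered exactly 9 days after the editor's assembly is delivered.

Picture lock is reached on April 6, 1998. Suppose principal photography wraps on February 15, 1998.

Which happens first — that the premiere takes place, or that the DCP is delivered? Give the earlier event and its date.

Picture lock is reached: Apr 6, 1998.
The sound mix is finished: Apr 6, 1998 + 4 days = Apr 10, 1998.
Color grading is complete: Apr 10, 1998 + 3 days = Apr 13, 1998.
The premiere takes place: Apr 13, 1998 + 36 days = May 19, 1998.
Principal photography wraps: Feb 15, 1998.
The editor's assembly is delivered: Feb 15, 1998 + 49 days = Apr 5, 1998.
The DCP is delivered: Apr 5, 1998 + 9 days = Apr 14, 1998.
Comparing: the premiere takes place on May 19, 1998 vs the DCP is delivered on Apr 14, 1998. Earlier: the DCP is delivered.

The DCP is delivered — April 14, 1998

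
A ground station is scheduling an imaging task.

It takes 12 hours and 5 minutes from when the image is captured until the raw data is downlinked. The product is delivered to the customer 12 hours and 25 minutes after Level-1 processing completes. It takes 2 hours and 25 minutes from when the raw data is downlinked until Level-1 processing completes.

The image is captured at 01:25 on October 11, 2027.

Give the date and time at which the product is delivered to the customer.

04:20 on October 12, 2027

The image is captured: 01:25 Oct 11, 2027.
The raw data is downlinked: 01:25 Oct 11, 2027 + 12h05m = 13:30 Oct 11, 2027.
Level-1 processing completes: 13:30 Oct 11, 2027 + 2h25m = 15:55 Oct 11, 2027.
The product is delivered to the customer: 15:55 Oct 11, 2027 + 12h25m = 04:20 Oct 12, 2027.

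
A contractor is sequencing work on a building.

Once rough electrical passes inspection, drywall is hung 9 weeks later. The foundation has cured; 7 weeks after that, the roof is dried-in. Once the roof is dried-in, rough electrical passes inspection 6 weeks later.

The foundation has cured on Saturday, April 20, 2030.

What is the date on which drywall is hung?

Saturday, September 21, 2030

The foundation has cured: Apr 20, 2030.
The roof is dried-in: Apr 20, 2030 + 7 weeks = Jun 8, 2030.
Rough electrical passes inspection: Jun 8, 2030 + 6 weeks = Jul 20, 2030.
Drywall is hung: Jul 20, 2030 + 9 weeks = Sep 21, 2030.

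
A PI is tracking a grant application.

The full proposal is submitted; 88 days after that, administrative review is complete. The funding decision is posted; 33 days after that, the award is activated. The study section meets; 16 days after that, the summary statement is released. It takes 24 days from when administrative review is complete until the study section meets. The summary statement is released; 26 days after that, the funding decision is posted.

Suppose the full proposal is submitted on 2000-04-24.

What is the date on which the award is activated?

The full proposal is submitted: Apr 24, 2000.
Administrative review is complete: Apr 24, 2000 + 88 days = Jul 21, 2000.
The study section meets: Jul 21, 2000 + 24 days = Aug 14, 2000.
The summary statement is released: Aug 14, 2000 + 16 days = Aug 30, 2000.
The funding decision is posted: Aug 30, 2000 + 26 days = Sep 25, 2000.
The award is activated: Sep 25, 2000 + 33 days = Oct 28, 2000.

2000-10-28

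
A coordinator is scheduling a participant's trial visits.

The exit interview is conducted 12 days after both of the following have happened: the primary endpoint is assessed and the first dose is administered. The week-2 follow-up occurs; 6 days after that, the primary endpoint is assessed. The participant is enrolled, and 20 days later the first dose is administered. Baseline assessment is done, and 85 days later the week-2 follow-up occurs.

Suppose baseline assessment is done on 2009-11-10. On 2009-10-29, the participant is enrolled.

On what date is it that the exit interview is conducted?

2010-02-21

Baseline assessment is done: Nov 10, 2009.
The week-2 follow-up occurs: Nov 10, 2009 + 85 days = Feb 3, 2010.
The primary endpoint is assessed: Feb 3, 2010 + 6 days = Feb 9, 2010.
The participant is enrolled: Oct 29, 2009.
The first dose is administered: Oct 29, 2009 + 20 days = Nov 18, 2009.
Both prerequisites met — the primary endpoint is assessed (Feb 9, 2010), the first dose is administered (Nov 18, 2009); the later is Feb 9, 2010.
The exit interview is conducted: Feb 9, 2010 + 12 days = Feb 21, 2010.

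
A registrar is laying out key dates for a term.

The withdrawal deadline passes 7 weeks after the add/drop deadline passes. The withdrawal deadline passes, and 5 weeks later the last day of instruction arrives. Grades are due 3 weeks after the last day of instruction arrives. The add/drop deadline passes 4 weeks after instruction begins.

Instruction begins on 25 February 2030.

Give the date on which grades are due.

Instruction begins: Feb 25, 2030.
The add/drop deadline passes: Feb 25, 2030 + 4 weeks = Mar 25, 2030.
The withdrawal deadline passes: Mar 25, 2030 + 7 weeks = May 13, 2030.
The last day of instruction arrives: May 13, 2030 + 5 weeks = Jun 17, 2030.
Grades are due: Jun 17, 2030 + 3 weeks = Jul 8, 2030.

8 July 2030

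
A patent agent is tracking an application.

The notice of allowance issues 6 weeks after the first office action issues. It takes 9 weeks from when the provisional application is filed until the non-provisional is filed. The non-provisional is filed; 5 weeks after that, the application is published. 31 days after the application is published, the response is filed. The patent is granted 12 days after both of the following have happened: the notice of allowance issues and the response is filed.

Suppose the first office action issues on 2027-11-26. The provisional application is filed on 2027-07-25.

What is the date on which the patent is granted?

The first office action issues: Nov 26, 2027.
The notice of allowance issues: Nov 26, 2027 + 6 weeks = Jan 7, 2028.
The provisional application is filed: Jul 25, 2027.
The non-provisional is filed: Jul 25, 2027 + 9 weeks = Sep 26, 2027.
The application is published: Sep 26, 2027 + 5 weeks = Oct 31, 2027.
The response is filed: Oct 31, 2027 + 31 days = Dec 1, 2027.
Both prerequisites met — the notice of allowance issues (Jan 7, 2028), the response is filed (Dec 1, 2027); the later is Jan 7, 2028.
The patent is granted: Jan 7, 2028 + 12 days = Jan 19, 2028.

2028-01-19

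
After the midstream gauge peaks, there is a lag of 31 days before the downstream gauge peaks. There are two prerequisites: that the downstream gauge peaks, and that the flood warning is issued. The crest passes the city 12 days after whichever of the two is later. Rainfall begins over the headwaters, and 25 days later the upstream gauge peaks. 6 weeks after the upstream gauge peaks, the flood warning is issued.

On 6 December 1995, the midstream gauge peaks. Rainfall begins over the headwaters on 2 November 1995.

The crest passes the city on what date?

20 January 1996

The midstream gauge peaks: Dec 6, 1995.
The downstream gauge peaks: Dec 6, 1995 + 31 days = Jan 6, 1996.
Rainfall begins over the headwaters: Nov 2, 1995.
The upstream gauge peaks: Nov 2, 1995 + 25 days = Nov 27, 1995.
The flood warning is issued: Nov 27, 1995 + 6 weeks = Jan 8, 1996.
Both prerequisites met — the downstream gauge peaks (Jan 6, 1996), the flood warning is issued (Jan 8, 1996); the later is Jan 8, 1996.
The crest passes the city: Jan 8, 1996 + 12 days = Jan 20, 1996.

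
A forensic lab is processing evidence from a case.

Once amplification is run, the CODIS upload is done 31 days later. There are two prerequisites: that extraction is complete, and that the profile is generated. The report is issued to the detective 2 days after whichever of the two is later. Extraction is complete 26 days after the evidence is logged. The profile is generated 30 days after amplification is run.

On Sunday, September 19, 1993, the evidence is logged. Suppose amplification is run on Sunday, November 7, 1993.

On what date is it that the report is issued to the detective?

Thursday, December 9, 1993

The evidence is logged: Sep 19, 1993.
Extraction is complete: Sep 19, 1993 + 26 days = Oct 15, 1993.
Amplification is run: Nov 7, 1993.
The profile is generated: Nov 7, 1993 + 30 days = Dec 7, 1993.
Both prerequisites met — extraction is complete (Oct 15, 1993), the profile is generated (Dec 7, 1993); the later is Dec 7, 1993.
The report is issued to the detective: Dec 7, 1993 + 2 days = Dec 9, 1993.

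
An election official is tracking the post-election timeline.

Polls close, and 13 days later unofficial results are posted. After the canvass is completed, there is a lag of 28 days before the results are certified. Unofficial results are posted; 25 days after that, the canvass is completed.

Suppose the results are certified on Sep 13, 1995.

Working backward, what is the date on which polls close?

The results are certified: Sep 13, 1995.
The canvass is completed: Sep 13, 1995 − 28 days = Aug 16, 1995.
Unofficial results are posted: Aug 16, 1995 − 25 days = Jul 22, 1995.
Polls close: Jul 22, 1995 − 13 days = Jul 9, 1995.

Jul 9, 1995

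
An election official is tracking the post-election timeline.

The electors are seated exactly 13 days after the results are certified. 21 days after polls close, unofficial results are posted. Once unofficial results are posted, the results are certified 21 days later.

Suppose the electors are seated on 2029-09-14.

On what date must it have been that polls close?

2029-07-21

The electors are seated: Sep 14, 2029.
The results are certified: Sep 14, 2029 − 13 days = Sep 1, 2029.
Unofficial results are posted: Sep 1, 2029 − 21 days = Aug 11, 2029.
Polls close: Aug 11, 2029 − 21 days = Jul 21, 2029.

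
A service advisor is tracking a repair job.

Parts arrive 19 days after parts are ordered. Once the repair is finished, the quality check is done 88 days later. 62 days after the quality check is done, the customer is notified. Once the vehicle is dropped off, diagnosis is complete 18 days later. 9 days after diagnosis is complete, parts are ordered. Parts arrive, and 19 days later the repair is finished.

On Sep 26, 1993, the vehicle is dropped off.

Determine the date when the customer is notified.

Apr 29, 1994

The vehicle is dropped off: Sep 26, 1993.
Diagnosis is complete: Sep 26, 1993 + 18 days = Oct 14, 1993.
Parts are ordered: Oct 14, 1993 + 9 days = Oct 23, 1993.
Parts arrive: Oct 23, 1993 + 19 days = Nov 11, 1993.
The repair is finished: Nov 11, 1993 + 19 days = Nov 30, 1993.
The quality check is done: Nov 30, 1993 + 88 days = Feb 26, 1994.
The customer is notified: Feb 26, 1994 + 62 days = Apr 29, 1994.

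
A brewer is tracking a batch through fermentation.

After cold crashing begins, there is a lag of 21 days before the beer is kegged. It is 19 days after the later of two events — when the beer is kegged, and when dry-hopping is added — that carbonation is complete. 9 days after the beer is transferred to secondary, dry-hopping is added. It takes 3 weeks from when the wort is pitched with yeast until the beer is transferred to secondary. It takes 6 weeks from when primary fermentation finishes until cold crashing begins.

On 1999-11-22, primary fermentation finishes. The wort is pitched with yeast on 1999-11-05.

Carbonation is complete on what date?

2000-02-12

Primary fermentation finishes: Nov 22, 1999.
Cold crashing begins: Nov 22, 1999 + 6 weeks = Jan 3, 2000.
The beer is kegged: Jan 3, 2000 + 21 days = Jan 24, 2000.
The wort is pitched with yeast: Nov 5, 1999.
The beer is transferred to secondary: Nov 5, 1999 + 3 weeks = Nov 26, 1999.
Dry-hopping is added: Nov 26, 1999 + 9 days = Dec 5, 1999.
Both prerequisites met — the beer is kegged (Jan 24, 2000), dry-hopping is added (Dec 5, 1999); the later is Jan 24, 2000.
Carbonation is complete: Jan 24, 2000 + 19 days = Feb 12, 2000.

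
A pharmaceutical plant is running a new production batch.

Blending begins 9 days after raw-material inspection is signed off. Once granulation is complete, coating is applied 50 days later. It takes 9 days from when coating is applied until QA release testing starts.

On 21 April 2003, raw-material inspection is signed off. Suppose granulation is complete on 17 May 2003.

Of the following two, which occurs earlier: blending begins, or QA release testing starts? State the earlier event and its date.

Raw-material inspection is signed off: Apr 21, 2003.
Blending begins: Apr 21, 2003 + 9 days = Apr 30, 2003.
Granulation is complete: May 17, 2003.
Coating is applied: May 17, 2003 + 50 days = Jul 6, 2003.
QA release testing starts: Jul 6, 2003 + 9 days = Jul 15, 2003.
Comparing: blending begins on Apr 30, 2003 vs QA release testing starts on Jul 15, 2003. Earlier: blending begins.

Blending begins — 30 April 2003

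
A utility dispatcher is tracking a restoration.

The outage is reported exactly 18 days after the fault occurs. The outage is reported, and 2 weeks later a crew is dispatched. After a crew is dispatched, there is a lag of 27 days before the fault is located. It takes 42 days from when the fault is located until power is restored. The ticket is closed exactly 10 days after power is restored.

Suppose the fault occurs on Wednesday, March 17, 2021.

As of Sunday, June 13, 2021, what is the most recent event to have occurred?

The fault occurs: Mar 17, 2021.
The outage is reported: Mar 17, 2021 + 18 days = Apr 4, 2021.
A crew is dispatched: Apr 4, 2021 + 2 weeks = Apr 18, 2021.
The fault is located: Apr 18, 2021 + 27 days = May 15, 2021.
Power is restored: May 15, 2021 + 42 days = Jun 26, 2021.
The ticket is closed: Jun 26, 2021 + 10 days = Jul 6, 2021.
Jun 13, 2021 falls between when the fault is located (May 15, 2021) and when power is restored (Jun 26, 2021).

The fault is located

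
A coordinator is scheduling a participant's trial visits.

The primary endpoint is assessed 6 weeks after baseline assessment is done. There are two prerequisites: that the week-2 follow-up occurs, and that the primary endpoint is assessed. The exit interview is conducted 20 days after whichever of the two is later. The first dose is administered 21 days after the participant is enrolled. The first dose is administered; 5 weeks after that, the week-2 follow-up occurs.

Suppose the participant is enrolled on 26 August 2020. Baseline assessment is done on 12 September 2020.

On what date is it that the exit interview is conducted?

13 November 2020

The participant is enrolled: Aug 26, 2020.
The first dose is administered: Aug 26, 2020 + 21 days = Sep 16, 2020.
The week-2 follow-up occurs: Sep 16, 2020 + 5 weeks = Oct 21, 2020.
Baseline assessment is done: Sep 12, 2020.
The primary endpoint is assessed: Sep 12, 2020 + 6 weeks = Oct 24, 2020.
Both prerequisites met — the week-2 follow-up occurs (Oct 21, 2020), the primary endpoint is assessed (Oct 24, 2020); the later is Oct 24, 2020.
The exit interview is conducted: Oct 24, 2020 + 20 days = Nov 13, 2020.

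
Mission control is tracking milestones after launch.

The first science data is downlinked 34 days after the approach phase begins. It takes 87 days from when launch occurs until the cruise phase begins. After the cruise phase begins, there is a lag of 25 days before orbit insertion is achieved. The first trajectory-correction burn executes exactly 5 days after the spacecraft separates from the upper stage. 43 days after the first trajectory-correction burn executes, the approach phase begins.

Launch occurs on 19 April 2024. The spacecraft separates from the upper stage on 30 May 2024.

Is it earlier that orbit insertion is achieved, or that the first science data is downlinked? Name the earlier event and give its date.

Launch occurs: Apr 19, 2024.
The cruise phase begins: Apr 19, 2024 + 87 days = Jul 15, 2024.
Orbit insertion is achieved: Jul 15, 2024 + 25 days = Aug 9, 2024.
The spacecraft separates from the upper stage: May 30, 2024.
The first trajectory-correction burn executes: May 30, 2024 + 5 days = Jun 4, 2024.
The approach phase begins: Jun 4, 2024 + 43 days = Jul 17, 2024.
The first science data is downlinked: Jul 17, 2024 + 34 days = Aug 20, 2024.
Comparing: orbit insertion is achieved on Aug 9, 2024 vs the first science data is downlinked on Aug 20, 2024. Earlier: orbit insertion is achieved.

Orbit insertion is achieved — 9 August 2024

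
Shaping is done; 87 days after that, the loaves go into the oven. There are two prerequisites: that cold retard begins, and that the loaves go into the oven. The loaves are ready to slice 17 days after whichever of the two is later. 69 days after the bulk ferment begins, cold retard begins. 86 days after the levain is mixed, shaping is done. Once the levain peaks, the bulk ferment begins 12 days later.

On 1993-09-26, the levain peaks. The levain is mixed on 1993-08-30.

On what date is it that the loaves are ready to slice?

1994-03-08

The levain peaks: Sep 26, 1993.
The bulk ferment begins: Sep 26, 1993 + 12 days = Oct 8, 1993.
Cold retard begins: Oct 8, 1993 + 69 days = Dec 16, 1993.
The levain is mixed: Aug 30, 1993.
Shaping is done: Aug 30, 1993 + 86 days = Nov 24, 1993.
The loaves go into the oven: Nov 24, 1993 + 87 days = Feb 19, 1994.
Both prerequisites met — cold retard begins (Dec 16, 1993), the loaves go into the oven (Feb 19, 1994); the later is Feb 19, 1994.
The loaves are ready to slice: Feb 19, 1994 + 17 days = Mar 8, 1994.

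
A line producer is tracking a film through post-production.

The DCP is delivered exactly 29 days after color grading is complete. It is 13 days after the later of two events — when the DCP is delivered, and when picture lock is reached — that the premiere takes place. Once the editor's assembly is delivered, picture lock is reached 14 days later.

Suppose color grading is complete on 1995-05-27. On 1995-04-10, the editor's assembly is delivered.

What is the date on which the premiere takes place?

1995-07-08

Color grading is complete: May 27, 1995.
The DCP is delivered: May 27, 1995 + 29 days = Jun 25, 1995.
The editor's assembly is delivered: Apr 10, 1995.
Picture lock is reached: Apr 10, 1995 + 14 days = Apr 24, 1995.
Both prerequisites met — the DCP is delivered (Jun 25, 1995), picture lock is reached (Apr 24, 1995); the later is Jun 25, 1995.
The premiere takes place: Jun 25, 1995 + 13 days = Jul 8, 1995.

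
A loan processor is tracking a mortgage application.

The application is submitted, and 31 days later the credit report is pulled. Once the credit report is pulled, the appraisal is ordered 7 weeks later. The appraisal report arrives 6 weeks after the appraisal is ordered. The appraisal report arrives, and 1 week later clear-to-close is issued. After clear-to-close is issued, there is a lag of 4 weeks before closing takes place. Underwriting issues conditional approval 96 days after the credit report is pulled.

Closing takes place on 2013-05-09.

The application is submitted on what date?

2012-12-03

Closing takes place: May 9, 2013.
Clear-to-close is issued: May 9, 2013 − 4 weeks = Apr 11, 2013.
The appraisal report arrives: Apr 11, 2013 − 1 week = Apr 4, 2013.
The appraisal is ordered: Apr 4, 2013 − 6 weeks = Feb 21, 2013.
The credit report is pulled: Feb 21, 2013 − 7 weeks = Jan 3, 2013.
The application is submitted: Jan 3, 2013 − 31 days = Dec 3, 2012.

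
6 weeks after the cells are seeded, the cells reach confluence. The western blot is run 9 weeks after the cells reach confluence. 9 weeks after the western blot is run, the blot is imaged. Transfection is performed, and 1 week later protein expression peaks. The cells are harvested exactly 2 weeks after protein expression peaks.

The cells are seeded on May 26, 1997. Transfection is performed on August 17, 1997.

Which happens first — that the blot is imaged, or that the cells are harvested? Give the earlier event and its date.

The cells are seeded: May 26, 1997.
The cells reach confluence: May 26, 1997 + 6 weeks = Jul 7, 1997.
The western blot is run: Jul 7, 1997 + 9 weeks = Sep 8, 1997.
The blot is imaged: Sep 8, 1997 + 9 weeks = Nov 10, 1997.
Transfection is performed: Aug 17, 1997.
Protein expression peaks: Aug 17, 1997 + 1 week = Aug 24, 1997.
The cells are harvested: Aug 24, 1997 + 2 weeks = Sep 7, 1997.
Comparing: the blot is imaged on Nov 10, 1997 vs the cells are harvested on Sep 7, 1997. Earlier: the cells are harvested.

The cells are harvested — September 7, 1997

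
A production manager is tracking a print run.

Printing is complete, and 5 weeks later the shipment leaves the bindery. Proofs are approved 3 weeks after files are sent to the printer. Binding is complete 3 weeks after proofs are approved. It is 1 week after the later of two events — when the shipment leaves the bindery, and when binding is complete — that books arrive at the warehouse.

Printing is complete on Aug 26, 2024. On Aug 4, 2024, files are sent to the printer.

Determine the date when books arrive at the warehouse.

Oct 7, 2024

Printing is complete: Aug 26, 2024.
The shipment leaves the bindery: Aug 26, 2024 + 5 weeks = Sep 30, 2024.
Files are sent to the printer: Aug 4, 2024.
Proofs are approved: Aug 4, 2024 + 3 weeks = Aug 25, 2024.
Binding is complete: Aug 25, 2024 + 3 weeks = Sep 15, 2024.
Both prerequisites met — the shipment leaves the bindery (Sep 30, 2024), binding is complete (Sep 15, 2024); the later is Sep 30, 2024.
Books arrive at the warehouse: Sep 30, 2024 + 1 week = Oct 7, 2024.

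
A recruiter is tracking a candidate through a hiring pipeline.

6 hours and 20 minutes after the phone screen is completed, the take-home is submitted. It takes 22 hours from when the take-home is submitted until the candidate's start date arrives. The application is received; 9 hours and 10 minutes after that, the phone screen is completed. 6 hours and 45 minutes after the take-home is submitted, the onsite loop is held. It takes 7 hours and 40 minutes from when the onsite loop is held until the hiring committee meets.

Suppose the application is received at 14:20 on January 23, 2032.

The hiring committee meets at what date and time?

20:15 on January 24, 2032

The application is received: 14:20 Jan 23, 2032.
The phone screen is completed: 14:20 Jan 23, 2032 + 9h10m = 23:30 Jan 23, 2032.
The take-home is submitted: 23:30 Jan 23, 2032 + 6h20m = 05:50 Jan 24, 2032.
The onsite loop is held: 05:50 Jan 24, 2032 + 6h45m = 12:35 Jan 24, 2032.
The hiring committee meets: 12:35 Jan 24, 2032 + 7h40m = 20:15 Jan 24, 2032.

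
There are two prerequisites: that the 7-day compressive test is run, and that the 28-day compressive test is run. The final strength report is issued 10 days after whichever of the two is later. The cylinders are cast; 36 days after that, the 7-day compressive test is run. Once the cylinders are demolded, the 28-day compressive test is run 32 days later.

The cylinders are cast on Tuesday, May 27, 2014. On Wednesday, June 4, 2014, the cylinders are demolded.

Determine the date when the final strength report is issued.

The cylinders are cast: May 27, 2014.
The 7-day compressive test is run: May 27, 2014 + 36 days = Jul 2, 2014.
The cylinders are demolded: Jun 4, 2014.
The 28-day compressive test is run: Jun 4, 2014 + 32 days = Jul 6, 2014.
Both prerequisites met — the 7-day compressive test is run (Jul 2, 2014), the 28-day compressive test is run (Jul 6, 2014); the later is Jul 6, 2014.
The final strength report is issued: Jul 6, 2014 + 10 days = Jul 16, 2014.

Wednesday, July 16, 2014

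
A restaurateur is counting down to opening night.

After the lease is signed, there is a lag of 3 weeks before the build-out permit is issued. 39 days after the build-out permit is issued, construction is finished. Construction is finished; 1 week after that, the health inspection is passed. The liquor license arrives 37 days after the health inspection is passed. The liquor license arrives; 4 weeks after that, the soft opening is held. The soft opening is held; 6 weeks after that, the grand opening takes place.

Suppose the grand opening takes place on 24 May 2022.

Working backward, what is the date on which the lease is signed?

1 December 2021

The grand opening takes place: May 24, 2022.
The soft opening is held: May 24, 2022 − 6 weeks = Apr 12, 2022.
The liquor license arrives: Apr 12, 2022 − 4 weeks = Mar 15, 2022.
The health inspection is passed: Mar 15, 2022 − 37 days = Feb 6, 2022.
Construction is finished: Feb 6, 2022 − 1 week = Jan 30, 2022.
The build-out permit is issued: Jan 30, 2022 − 39 days = Dec 22, 2021.
The lease is signed: Dec 22, 2021 − 3 weeks = Dec 1, 2021.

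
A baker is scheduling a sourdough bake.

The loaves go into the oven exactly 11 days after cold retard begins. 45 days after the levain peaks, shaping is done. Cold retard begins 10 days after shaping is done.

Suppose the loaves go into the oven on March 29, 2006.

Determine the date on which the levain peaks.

January 22, 2006

The loaves go into the oven: Mar 29, 2006.
Cold retard begins: Mar 29, 2006 − 11 days = Mar 18, 2006.
Shaping is done: Mar 18, 2006 − 10 days = Mar 8, 2006.
The levain peaks: Mar 8, 2006 − 45 days = Jan 22, 2006.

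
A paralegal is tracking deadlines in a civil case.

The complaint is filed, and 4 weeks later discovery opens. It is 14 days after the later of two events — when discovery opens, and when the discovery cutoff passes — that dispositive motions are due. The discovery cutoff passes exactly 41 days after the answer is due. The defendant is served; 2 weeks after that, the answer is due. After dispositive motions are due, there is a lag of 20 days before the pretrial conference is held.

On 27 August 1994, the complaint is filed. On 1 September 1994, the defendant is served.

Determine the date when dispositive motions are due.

9 November 1994

The complaint is filed: Aug 27, 1994.
Discovery opens: Aug 27, 1994 + 4 weeks = Sep 24, 1994.
The defendant is served: Sep 1, 1994.
The answer is due: Sep 1, 1994 + 2 weeks = Sep 15, 1994.
The discovery cutoff passes: Sep 15, 1994 + 41 days = Oct 26, 1994.
Both prerequisites met — discovery opens (Sep 24, 1994), the discovery cutoff passes (Oct 26, 1994); the later is Oct 26, 1994.
Dispositive motions are due: Oct 26, 1994 + 14 days = Nov 9, 1994.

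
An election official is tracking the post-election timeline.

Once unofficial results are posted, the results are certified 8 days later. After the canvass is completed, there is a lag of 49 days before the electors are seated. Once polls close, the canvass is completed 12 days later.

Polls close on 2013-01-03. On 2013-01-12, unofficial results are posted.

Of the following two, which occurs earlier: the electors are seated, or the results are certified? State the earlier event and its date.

The results are certified — 2013-01-20

Polls close: Jan 3, 2013.
The canvass is completed: Jan 3, 2013 + 12 days = Jan 15, 2013.
The electors are seated: Jan 15, 2013 + 49 days = Mar 5, 2013.
Unofficial results are posted: Jan 12, 2013.
The results are certified: Jan 12, 2013 + 8 days = Jan 20, 2013.
Comparing: the electors are seated on Mar 5, 2013 vs the results are certified on Jan 20, 2013. Earlier: the results are certified.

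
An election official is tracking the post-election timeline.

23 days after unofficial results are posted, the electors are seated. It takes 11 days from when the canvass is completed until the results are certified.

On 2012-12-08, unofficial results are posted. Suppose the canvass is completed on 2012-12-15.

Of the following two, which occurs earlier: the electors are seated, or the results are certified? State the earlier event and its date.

Unofficial results are posted: Dec 8, 2012.
The electors are seated: Dec 8, 2012 + 23 days = Dec 31, 2012.
The canvass is completed: Dec 15, 2012.
The results are certified: Dec 15, 2012 + 11 days = Dec 26, 2012.
Comparing: the electors are seated on Dec 31, 2012 vs the results are certified on Dec 26, 2012. Earlier: the results are certified.

The results are certified — 2012-12-26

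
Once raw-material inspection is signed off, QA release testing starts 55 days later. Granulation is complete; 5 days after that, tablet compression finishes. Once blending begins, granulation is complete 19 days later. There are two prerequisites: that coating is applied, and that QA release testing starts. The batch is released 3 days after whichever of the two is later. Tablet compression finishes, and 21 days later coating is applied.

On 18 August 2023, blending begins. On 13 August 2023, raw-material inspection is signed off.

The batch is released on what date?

Blending begins: Aug 18, 2023.
Granulation is complete: Aug 18, 2023 + 19 days = Sep 6, 2023.
Tablet compression finishes: Sep 6, 2023 + 5 days = Sep 11, 2023.
Coating is applied: Sep 11, 2023 + 21 days = Oct 2, 2023.
Raw-material inspection is signed off: Aug 13, 2023.
QA release testing starts: Aug 13, 2023 + 55 days = Oct 7, 2023.
Both prerequisites met — coating is applied (Oct 2, 2023), QA release testing starts (Oct 7, 2023); the later is Oct 7, 2023.
The batch is released: Oct 7, 2023 + 3 days = Oct 10, 2023.

10 October 2023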